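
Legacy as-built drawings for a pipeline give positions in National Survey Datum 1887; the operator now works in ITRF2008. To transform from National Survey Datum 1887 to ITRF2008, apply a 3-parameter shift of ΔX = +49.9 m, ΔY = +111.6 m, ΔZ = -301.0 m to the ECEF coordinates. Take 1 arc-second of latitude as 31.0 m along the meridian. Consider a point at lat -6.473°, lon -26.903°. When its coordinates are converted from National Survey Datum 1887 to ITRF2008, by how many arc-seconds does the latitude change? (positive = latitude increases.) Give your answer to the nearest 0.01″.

Δφ = -9.67″

sin φ = -0.112735, cos φ = 0.993625, sin λ = -0.452481, cos λ = 0.891774.
North component: ΔN = −sin φ cos λ·ΔX − sin φ sin λ·ΔY + cos φ·ΔZ = −(-0.112735)(0.891774)(49.9) − (-0.112735)(-0.452481)(111.6) + (0.993625)(-301.0) = -299.76 m.
1° of latitude spans 3600 × 31.00 = 111600 m, so Δφ = -299.76 / 111600 × 3600 = -9.670″.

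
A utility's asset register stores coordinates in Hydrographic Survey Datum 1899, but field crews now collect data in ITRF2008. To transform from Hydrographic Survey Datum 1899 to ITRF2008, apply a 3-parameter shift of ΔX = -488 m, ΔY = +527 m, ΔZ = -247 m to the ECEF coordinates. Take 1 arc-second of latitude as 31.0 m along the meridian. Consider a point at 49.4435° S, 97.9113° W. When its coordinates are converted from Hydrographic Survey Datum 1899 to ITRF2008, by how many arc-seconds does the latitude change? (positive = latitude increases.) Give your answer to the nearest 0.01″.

sin φ = -0.759765, cos φ = 0.650198, sin λ = -0.990482, cos λ = -0.137640.
North component: ΔN = −sin φ cos λ·ΔX − sin φ sin λ·ΔY + cos φ·ΔZ = −(-0.759765)(-0.137640)(-488) − (-0.759765)(-0.990482)(527) + (0.650198)(-247) = -506.15 m.
1° of latitude spans 3600 × 31.00 = 111600 m, so Δφ = -506.15 / 111600 × 3600 = -16.327″.

Δφ = -16.33″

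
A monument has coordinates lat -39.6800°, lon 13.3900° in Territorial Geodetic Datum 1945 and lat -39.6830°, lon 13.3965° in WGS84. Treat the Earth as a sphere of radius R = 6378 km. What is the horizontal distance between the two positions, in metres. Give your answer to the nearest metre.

649 m

Δφ = -39.6830° − -39.6800° = -0.0030°; Δλ = 13.3965° − 13.3900° = +0.0065°.
1° along a meridian = πR/180 = 111317 m.
ΔN = Δφ × 111317 = -334.0 m; ΔE = Δλ × 111317 × cos(-39.6800°) = +0.0065 × 111317 × 0.769622 = 556.9 m.
Distance = √(ΔE² + ΔN²) = √(556.9² + (-334.0)²) = 649.3 m.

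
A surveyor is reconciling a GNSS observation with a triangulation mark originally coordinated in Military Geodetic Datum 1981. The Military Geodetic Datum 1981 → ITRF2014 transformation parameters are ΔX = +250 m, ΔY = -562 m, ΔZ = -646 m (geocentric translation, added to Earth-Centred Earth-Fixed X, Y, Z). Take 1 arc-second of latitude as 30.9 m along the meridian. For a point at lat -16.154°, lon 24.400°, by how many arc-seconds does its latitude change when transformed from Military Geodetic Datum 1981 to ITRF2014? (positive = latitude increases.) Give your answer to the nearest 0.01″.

sin φ = -0.278220, cos φ = 0.960517, sin λ = 0.413104, cos λ = 0.910684.
North component: ΔN = −sin φ cos λ·ΔX − sin φ sin λ·ΔY + cos φ·ΔZ = −(-0.278220)(0.910684)(250) − (-0.278220)(0.413104)(-562) + (0.960517)(-646) = -621.74 m.
1° of latitude spans 3600 × 30.90 = 111240 m, so Δφ = -621.74 / 111240 × 3600 = -20.121″.

Δφ = -20.12″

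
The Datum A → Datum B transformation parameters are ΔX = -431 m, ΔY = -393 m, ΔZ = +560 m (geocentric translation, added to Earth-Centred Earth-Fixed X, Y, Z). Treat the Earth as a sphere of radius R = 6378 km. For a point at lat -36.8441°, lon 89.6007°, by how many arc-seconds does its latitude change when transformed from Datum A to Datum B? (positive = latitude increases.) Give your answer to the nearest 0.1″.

Δφ = 6.8″

sin φ = -0.599640, cos φ = 0.800270, sin λ = 0.999976, cos λ = 0.006969.
North component: ΔN = −sin φ cos λ·ΔX − sin φ sin λ·ΔY + cos φ·ΔZ = −(-0.599640)(0.006969)(-431) − (-0.599640)(0.999976)(-393) + (0.800270)(560) = 210.70 m.
1° of latitude spans πR/180 = 111317 m, so Δφ = 210.70 / 111317 × 3600 = 6.814″.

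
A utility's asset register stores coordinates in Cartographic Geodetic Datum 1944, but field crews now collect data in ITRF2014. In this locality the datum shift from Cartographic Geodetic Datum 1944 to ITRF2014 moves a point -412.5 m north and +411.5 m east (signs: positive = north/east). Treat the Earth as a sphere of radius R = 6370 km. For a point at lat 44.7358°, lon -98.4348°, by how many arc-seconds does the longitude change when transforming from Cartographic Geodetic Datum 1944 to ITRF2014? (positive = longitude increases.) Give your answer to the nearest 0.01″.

At latitude 44.7358°, cos φ = 0.710360.
One radian of longitude at latitude φ spans R cos φ, so Δλ = ΔE / (R cos φ) = 411.5 / (6370000 × 0.710360) = 9.0939e-05 rad = 18.758″.

Δλ = 18.76″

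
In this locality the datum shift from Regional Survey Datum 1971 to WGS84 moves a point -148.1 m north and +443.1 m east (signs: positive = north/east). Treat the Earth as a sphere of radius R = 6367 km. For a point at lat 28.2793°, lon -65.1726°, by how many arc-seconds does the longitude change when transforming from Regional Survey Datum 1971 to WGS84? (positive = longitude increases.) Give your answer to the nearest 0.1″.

At latitude 28.2793°, cos φ = 0.880649.
One radian of longitude at latitude φ spans R cos φ, so Δλ = ΔE / (R cos φ) = 443.1 / (6367000 × 0.880649) = 7.9025e-05 rad = 16.300″.

Δλ = 16.3″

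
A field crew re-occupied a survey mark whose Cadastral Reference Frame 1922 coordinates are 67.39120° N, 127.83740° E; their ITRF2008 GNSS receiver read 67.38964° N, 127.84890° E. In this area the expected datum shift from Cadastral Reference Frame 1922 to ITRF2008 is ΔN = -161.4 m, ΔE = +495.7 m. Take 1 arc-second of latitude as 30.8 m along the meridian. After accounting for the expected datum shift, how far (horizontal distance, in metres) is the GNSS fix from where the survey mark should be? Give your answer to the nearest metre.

Observed coordinate differences: Δφ = -0.00156°, Δλ = +0.01150°.
Converting to metres (1° lat = 110880 m, cos φ = 0.384437): observed ΔN = -173.0 m, observed ΔE = 490.2 m.
Subtracting the expected shift leaves a residual of -173.0 − (-161.4) = -11.6 m north and 490.2 − (495.7) = -5.5 m east.
Residual distance = √((-11.6)² + (-5.5)²) = 12.8 m.

13 m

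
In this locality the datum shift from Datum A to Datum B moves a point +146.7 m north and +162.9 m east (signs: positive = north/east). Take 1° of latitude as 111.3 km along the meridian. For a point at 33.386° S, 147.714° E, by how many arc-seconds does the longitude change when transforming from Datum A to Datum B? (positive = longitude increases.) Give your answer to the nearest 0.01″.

Δλ = 6.31″

At latitude -33.386°, cos φ = 0.834982.
1° of longitude at this latitude = 111.3 × cos φ = 92.93 km, so Δλ = 162.9 / 92933.5 = 0.0017529° = 6.310″.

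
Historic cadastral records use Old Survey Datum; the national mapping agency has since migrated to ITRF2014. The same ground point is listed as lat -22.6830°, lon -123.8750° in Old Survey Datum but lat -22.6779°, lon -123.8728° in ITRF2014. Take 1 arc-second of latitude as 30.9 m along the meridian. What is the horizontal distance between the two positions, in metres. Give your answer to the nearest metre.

611 m

Δφ = -22.6779° − -22.6830° = +0.0051°; Δλ = -123.8728° − -123.8750° = +0.0022°.
1° of latitude = 3600 × 30.90 = 111240 m.
ΔN = Δφ × 111240 = 567.3 m; ΔE = Δλ × 111240 × cos(-22.6830°) = +0.0022 × 111240 × 0.922653 = 225.8 m.
Distance = √(ΔE² + ΔN²) = √(225.8² + 567.3²) = 610.6 m.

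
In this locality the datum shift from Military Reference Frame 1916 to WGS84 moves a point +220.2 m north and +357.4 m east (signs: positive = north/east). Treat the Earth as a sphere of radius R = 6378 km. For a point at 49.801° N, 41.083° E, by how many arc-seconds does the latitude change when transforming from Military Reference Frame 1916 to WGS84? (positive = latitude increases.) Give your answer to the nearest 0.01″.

Δφ = 7.12″

On a sphere of radius R, 1 rad of latitude = R, so Δφ = ΔN / R = 220.2 / 6378000 = 3.4525e-05 rad = 7.121″.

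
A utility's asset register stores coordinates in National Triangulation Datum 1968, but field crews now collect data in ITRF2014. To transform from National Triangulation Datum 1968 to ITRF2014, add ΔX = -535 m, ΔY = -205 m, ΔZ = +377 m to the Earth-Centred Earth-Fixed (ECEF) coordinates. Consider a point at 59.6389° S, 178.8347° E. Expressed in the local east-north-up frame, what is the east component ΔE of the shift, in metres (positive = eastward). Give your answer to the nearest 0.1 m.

ΔE = 215.8 m

At φ = -59.6389°, λ = 178.8347°: sin φ = -0.862857, cos φ = 0.505448, sin λ = 0.020337, cos λ = -0.999793.
ΔE = −sin λ·ΔX + cos λ·ΔY = −(0.020337)·(-535) + (-0.999793)·(-205) = 215.84 m.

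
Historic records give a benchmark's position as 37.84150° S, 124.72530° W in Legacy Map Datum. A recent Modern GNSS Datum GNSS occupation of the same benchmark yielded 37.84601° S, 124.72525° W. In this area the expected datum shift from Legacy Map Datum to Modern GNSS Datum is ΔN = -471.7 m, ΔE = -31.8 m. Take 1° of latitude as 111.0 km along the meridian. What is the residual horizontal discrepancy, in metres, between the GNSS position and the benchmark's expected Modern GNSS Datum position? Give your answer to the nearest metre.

Observed coordinate differences: Δφ = -0.00451°, Δλ = +0.00005°.
Converting to metres (1° lat = 111000 m, cos φ = 0.789711): observed ΔN = -500.6 m, observed ΔE = 4.4 m.
Subtracting the expected shift leaves a residual of -500.6 − (-471.7) = -28.9 m north and 4.4 − (-31.8) = 36.2 m east.
Residual distance = √((-28.9)² + 36.2²) = 46.3 m.

46 m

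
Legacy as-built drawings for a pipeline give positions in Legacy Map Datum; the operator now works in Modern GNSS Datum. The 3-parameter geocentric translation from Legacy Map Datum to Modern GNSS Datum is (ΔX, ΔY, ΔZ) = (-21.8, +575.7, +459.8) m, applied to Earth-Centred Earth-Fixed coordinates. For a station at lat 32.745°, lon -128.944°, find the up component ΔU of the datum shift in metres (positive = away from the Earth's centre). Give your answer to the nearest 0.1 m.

ΔU = -116.4 m

The local up (radial) axis is (cos φ cos λ, cos φ sin λ, sin φ), giving ΔU = 11.525 − 376.602 + 248.706 = -116.37 m.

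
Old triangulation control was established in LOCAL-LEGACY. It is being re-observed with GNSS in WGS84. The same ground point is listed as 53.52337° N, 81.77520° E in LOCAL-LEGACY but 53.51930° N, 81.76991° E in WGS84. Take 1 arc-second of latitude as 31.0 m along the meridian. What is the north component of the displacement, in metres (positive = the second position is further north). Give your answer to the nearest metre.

ΔN = -454 m

Δφ = 53.51930° − 53.52337° = -0.00407°; Δλ = 81.76991° − 81.77520° = -0.00529°.
1° of latitude = 3600 × 31.00 = 111600 m.
ΔN = Δφ × 111600 = -454.2 m; ΔE = Δλ × 111600 × cos(53.52337°) = -0.00529 × 111600 × 0.594495 = -351.0 m.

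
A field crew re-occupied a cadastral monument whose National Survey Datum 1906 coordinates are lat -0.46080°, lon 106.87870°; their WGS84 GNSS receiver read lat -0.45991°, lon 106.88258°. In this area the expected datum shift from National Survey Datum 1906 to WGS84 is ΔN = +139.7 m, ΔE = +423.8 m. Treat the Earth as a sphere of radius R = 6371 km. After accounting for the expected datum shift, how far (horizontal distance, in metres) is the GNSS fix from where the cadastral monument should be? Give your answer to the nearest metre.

Observed coordinate differences: Δφ = +0.00089°, Δλ = +0.00388°.
Converting to metres (1° lat = 111195 m, cos φ = 0.999968): observed ΔN = 99.0 m, observed ΔE = 431.4 m.
Subtracting the expected shift leaves a residual of 99.0 − (139.7) = -40.7 m north and 431.4 − (423.8) = 7.6 m east.
Residual distance = √((-40.7)² + 7.6²) = 41.4 m.

41 m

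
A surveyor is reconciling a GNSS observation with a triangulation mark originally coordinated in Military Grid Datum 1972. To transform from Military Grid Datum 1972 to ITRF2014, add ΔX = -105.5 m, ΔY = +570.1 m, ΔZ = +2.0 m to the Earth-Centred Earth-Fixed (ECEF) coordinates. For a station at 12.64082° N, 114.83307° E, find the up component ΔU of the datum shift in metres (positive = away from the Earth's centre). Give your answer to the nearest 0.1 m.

ΔU = 548.5 m

The local up (radial) axis is (cos φ cos λ, cos φ sin λ, sin φ), giving ΔU = 43.233 + 504.845 + 0.438 = 548.52 m.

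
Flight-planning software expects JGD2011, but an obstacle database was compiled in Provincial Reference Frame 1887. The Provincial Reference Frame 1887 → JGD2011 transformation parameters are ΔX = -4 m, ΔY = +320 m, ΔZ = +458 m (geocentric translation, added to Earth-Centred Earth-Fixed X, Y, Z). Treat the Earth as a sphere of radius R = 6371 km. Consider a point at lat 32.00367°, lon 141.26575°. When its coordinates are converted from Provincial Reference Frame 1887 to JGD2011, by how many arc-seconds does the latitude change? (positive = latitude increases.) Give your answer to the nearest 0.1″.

sin φ = 0.529974, cos φ = 0.848014, sin λ = 0.625709, cos λ = -0.780057.
North component: ΔN = −sin φ cos λ·ΔX − sin φ sin λ·ΔY + cos φ·ΔZ = −(0.529974)(-0.780057)(-4) − (0.529974)(0.625709)(320) + (0.848014)(458) = 280.62 m.
1° of latitude spans πR/180 = 111195 m, so Δφ = 280.62 / 111195 × 3600 = 9.085″.

Δφ = 9.1″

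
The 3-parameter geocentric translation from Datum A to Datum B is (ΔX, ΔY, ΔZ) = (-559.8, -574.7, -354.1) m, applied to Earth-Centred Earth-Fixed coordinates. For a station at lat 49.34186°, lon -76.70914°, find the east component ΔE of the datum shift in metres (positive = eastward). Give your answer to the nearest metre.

The local east axis at (φ, λ) is (−sin λ, cos λ, 0), so ΔE = −sin(-76.70914°)·(-559.8) + cos(-76.70914°)·(-574.7) = -676.93 m.

ΔE = -677 m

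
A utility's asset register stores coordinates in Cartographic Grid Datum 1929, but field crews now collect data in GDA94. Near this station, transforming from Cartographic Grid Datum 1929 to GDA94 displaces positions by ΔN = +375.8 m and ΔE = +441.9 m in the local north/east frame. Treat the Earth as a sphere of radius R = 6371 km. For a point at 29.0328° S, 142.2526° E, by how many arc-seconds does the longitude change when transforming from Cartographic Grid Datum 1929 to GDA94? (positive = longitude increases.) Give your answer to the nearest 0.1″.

At latitude -29.0328°, cos φ = 0.874342.
One radian of longitude at latitude φ spans R cos φ, so Δλ = ΔE / (R cos φ) = 441.9 / (6371000 × 0.874342) = 7.9330e-05 rad = 16.363″.

Δλ = 16.4″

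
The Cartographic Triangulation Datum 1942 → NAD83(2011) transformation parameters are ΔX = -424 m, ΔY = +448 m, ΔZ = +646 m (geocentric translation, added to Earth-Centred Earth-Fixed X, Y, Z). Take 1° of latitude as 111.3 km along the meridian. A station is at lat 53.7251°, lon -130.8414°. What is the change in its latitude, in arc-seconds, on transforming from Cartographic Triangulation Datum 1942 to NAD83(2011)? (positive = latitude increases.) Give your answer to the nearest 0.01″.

Δφ = 13.97″

sin φ = 0.806188, cos φ = 0.591660, sin λ = -0.756523, cos λ = -0.653967.
North component: ΔN = −sin φ cos λ·ΔX − sin φ sin λ·ΔY + cos φ·ΔZ = −(0.806188)(-0.653967)(-424) − (0.806188)(-0.756523)(448) + (0.591660)(646) = 431.91 m.
1° of latitude spans 111300 m, so Δφ = 431.91 / 111300 × 3600 = 13.970″.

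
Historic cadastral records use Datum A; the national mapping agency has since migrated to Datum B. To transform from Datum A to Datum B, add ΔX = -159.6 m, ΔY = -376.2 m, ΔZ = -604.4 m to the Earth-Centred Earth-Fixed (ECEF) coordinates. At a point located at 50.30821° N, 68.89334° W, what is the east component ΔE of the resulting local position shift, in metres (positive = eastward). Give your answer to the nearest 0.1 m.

At φ = 50.30821°, λ = -68.89334°: sin φ = 0.769491, cos φ = 0.638658, sin λ = -0.932912, cos λ = 0.360105.
ΔE = −sin λ·ΔX + cos λ·ΔY = −(-0.932912)·(-159.6) + (0.360105)·(-376.2) = -284.36 m.

ΔE = -284.4 m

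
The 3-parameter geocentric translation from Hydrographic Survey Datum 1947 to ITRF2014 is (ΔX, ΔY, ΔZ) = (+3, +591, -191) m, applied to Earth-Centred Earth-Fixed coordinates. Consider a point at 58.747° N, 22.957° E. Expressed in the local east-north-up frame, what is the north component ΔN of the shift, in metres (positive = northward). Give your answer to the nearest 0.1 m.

At φ = 58.747°, λ = 22.957°: sin φ = 0.854885, cos φ = 0.518818, sin λ = 0.390040, cos λ = 0.920798.
ΔN = −sin φ cos λ·ΔX − sin φ sin λ·ΔY + cos φ·ΔZ = −(0.854885)(0.920798)(3) − (0.854885)(0.390040)(591) + (0.518818)(-191) = -298.52 m.

ΔN = -298.5 m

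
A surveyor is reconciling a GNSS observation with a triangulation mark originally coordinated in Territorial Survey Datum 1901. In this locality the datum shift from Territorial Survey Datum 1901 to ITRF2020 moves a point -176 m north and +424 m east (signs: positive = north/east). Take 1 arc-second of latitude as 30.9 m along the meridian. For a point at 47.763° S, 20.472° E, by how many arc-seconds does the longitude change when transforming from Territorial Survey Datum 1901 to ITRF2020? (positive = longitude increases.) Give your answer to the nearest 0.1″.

Δλ = 20.4″

At latitude -47.763°, cos φ = 0.672199.
1″ of longitude at this latitude = 30.90 × cos φ = 20.7709 m, so Δλ = 424.0 / 20.7709 = 20.413″.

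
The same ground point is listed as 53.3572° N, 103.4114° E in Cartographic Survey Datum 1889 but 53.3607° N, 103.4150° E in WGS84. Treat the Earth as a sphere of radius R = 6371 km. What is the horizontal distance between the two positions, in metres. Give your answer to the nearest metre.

457 m

Δφ = 53.3607° − 53.3572° = +0.0035°; Δλ = 103.4150° − 103.4114° = +0.0036°.
1° along a meridian = πR/180 = 111195 m.
ΔN = Δφ × 111195 = 389.2 m; ΔE = Δλ × 111195 × cos(53.3572°) = +0.0036 × 111195 × 0.596824 = 238.9 m.
Distance = √(ΔE² + ΔN²) = √(238.9² + 389.2²) = 456.7 m.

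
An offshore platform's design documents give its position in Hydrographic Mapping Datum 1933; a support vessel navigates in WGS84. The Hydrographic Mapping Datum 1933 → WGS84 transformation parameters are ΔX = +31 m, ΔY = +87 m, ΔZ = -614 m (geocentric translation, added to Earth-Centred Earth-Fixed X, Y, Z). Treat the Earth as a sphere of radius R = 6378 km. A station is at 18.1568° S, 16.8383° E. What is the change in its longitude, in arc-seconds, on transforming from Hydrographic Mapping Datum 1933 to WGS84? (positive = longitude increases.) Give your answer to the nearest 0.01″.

sin φ = -0.311619, cos φ = 0.950207, sin λ = 0.289672, cos λ = 0.957126.
East component: ΔE = −sin λ·ΔX + cos λ·ΔY = −(0.289672)(31) + (0.957126)(87) = 74.29 m.
1° of latitude spans πR/180 = 111317 m; at latitude φ, 1° of longitude spans that × cos φ = 105774.3 m, so Δλ = 74.29 / 105774.3 × 3600 = 2.528″.

Δλ = 2.53″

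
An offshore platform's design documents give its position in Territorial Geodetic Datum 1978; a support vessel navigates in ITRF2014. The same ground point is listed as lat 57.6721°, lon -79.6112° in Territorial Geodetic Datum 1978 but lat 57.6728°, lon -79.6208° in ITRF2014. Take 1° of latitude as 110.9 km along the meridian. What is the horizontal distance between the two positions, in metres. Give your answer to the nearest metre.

Δφ = 57.6728° − 57.6721° = +0.0007°; Δλ = -79.6208° − -79.6112° = -0.0096°.
ΔN = Δφ × 110900 = 77.6 m; ΔE = Δλ × 110900 × cos(57.6721°) = -0.0096 × 110900 × 0.534764 = -569.3 m.
Distance = √(ΔE² + ΔN²) = √((-569.3)² + 77.6²) = 574.6 m.

575 m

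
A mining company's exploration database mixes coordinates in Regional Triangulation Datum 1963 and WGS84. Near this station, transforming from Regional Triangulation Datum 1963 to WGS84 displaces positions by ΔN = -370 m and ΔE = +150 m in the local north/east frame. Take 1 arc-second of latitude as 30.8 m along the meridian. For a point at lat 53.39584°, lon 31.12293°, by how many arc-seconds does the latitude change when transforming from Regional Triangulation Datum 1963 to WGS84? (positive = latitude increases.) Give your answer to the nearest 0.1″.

1″ of latitude = 30.80 m, so Δφ = -370.0 / 30.80 = -12.013″.

Δφ = -12.0″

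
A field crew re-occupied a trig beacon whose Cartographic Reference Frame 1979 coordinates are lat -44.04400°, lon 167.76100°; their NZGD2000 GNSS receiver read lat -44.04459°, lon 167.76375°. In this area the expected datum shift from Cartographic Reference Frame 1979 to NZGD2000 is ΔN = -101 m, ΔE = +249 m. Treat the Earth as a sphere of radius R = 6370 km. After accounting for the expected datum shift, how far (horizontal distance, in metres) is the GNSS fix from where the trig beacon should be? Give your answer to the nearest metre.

46 m

Observed coordinate differences: Δφ = -0.00059°, Δλ = +0.00275°.
Converting to metres (1° lat = 111177 m, cos φ = 0.718806): observed ΔN = -65.6 m, observed ΔE = 219.8 m.
Subtracting the expected shift leaves a residual of -65.6 − (-101) = 35.4 m north and 219.8 − (249) = -29.2 m east.
Residual distance = √(35.4² + (-29.2)²) = 45.9 m.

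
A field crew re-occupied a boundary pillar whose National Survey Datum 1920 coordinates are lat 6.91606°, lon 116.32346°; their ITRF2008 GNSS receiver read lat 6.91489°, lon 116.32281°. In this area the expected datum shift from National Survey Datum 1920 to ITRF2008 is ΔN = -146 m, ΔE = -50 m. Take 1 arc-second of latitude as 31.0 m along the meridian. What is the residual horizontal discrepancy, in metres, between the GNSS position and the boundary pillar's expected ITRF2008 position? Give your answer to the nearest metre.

Observed coordinate differences: Δφ = -0.00117°, Δλ = -0.00065°.
Converting to metres (1° lat = 111600 m, cos φ = 0.992724): observed ΔN = -130.6 m, observed ΔE = -72.0 m.
Subtracting the expected shift leaves a residual of -130.6 − (-146) = 15.4 m north and -72.0 − (-50) = -22.0 m east.
Residual distance = √(15.4² + (-22.0)²) = 26.9 m.

27 m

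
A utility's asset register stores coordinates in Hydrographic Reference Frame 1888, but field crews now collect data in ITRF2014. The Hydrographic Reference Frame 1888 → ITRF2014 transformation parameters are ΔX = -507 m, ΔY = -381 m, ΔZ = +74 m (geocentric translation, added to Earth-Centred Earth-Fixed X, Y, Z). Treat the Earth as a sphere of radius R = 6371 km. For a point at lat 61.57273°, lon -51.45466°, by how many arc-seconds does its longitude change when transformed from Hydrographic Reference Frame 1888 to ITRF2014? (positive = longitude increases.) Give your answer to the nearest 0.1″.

sin φ = 0.879422, cos φ = 0.476043, sin λ = -0.782115, cos λ = 0.623134.
East component: ΔE = −sin λ·ΔX + cos λ·ΔY = −(-0.782115)(-507) + (0.623134)(-381) = -633.95 m.
1° of latitude spans πR/180 = 111195 m; at latitude φ, 1° of longitude spans that × cos φ = 52933.5 m, so Δλ = -633.95 / 52933.5 × 3600 = -43.115″.

Δλ = -43.1″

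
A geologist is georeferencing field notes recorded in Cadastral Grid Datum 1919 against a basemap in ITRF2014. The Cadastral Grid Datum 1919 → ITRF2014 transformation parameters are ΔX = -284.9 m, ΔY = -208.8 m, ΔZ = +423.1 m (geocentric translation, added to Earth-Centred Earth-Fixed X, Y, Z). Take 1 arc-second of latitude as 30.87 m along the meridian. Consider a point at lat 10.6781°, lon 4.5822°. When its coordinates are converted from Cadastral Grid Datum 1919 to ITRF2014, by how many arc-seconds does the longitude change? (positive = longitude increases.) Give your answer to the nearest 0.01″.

sin φ = 0.185291, cos φ = 0.982684, sin λ = 0.079889, cos λ = 0.996804.
East component: ΔE = −sin λ·ΔX + cos λ·ΔY = −(0.079889)(-284.9) + (0.996804)(-208.8) = -185.37 m.
1° of latitude spans 3600 × 30.87 = 111132 m; at latitude φ, 1° of longitude spans that × cos φ = 109207.6 m, so Δλ = -185.37 / 109207.6 × 3600 = -6.111″.

Δλ = -6.11″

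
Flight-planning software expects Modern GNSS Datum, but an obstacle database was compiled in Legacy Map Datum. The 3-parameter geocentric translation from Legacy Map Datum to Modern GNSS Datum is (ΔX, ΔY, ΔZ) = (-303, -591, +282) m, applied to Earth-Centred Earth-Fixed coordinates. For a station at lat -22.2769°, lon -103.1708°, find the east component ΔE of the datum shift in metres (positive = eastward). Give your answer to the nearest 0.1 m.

At φ = -22.2769°, λ = -103.1708°: sin φ = -0.379083, cos φ = 0.925363, sin λ = -0.973695, cos λ = -0.227855.
ΔE = −sin λ·ΔX + cos λ·ΔY = −(-0.973695)·(-303) + (-0.227855)·(-591) = -160.37 m.

ΔE = -160.4 m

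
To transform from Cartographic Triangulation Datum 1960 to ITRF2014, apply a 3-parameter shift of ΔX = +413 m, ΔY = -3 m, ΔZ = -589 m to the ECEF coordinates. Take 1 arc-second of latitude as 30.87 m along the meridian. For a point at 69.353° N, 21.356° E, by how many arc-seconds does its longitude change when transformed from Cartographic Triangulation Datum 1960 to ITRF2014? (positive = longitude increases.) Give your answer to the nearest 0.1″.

Δλ = -14.1″

sin φ = 0.935771, cos φ = 0.352609, sin λ = 0.364162, cos λ = 0.931336.
East component: ΔE = −sin λ·ΔX + cos λ·ΔY = −(0.364162)(413) + (0.931336)(-3) = -153.19 m.
1° of latitude spans 3600 × 30.87 = 111132 m; at latitude φ, 1° of longitude spans that × cos φ = 39186.2 m, so Δλ = -153.19 / 39186.2 × 3600 = -14.074″.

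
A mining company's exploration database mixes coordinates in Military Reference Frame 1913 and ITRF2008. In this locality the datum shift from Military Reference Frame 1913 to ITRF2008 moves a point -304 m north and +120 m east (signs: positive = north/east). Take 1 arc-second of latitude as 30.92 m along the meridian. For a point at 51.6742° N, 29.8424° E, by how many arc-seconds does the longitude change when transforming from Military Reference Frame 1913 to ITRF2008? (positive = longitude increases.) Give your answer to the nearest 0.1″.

At latitude 51.6742°, cos φ = 0.620132.
1″ of longitude at this latitude = 30.92 × cos φ = 19.1745 m, so Δλ = 120.0 / 19.1745 = 6.258″.

Δλ = 6.3″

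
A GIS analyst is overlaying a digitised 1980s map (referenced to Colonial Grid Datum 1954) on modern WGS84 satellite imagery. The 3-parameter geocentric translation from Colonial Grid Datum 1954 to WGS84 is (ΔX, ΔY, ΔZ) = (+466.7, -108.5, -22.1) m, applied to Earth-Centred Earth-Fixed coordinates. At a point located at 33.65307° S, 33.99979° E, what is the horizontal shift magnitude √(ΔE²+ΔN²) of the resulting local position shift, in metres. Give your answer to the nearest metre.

At φ = -33.65307°, λ = 33.99979°: sin φ = -0.554163, cos φ = 0.832408, sin λ = 0.559190, cos λ = 0.829040.
ΔE = −sin λ·ΔX + cos λ·ΔY = −(0.559190)·(466.7) + (0.829040)·(-108.5) = -350.92 m.
ΔN = −sin φ cos λ·ΔX − sin φ sin λ·ΔY + cos φ·ΔZ = −(-0.554163)(0.829040)(466.7) − (-0.554163)(0.559190)(-108.5) + (0.832408)(-22.1) = 162.39 m.
Horizontal magnitude = √(ΔE² + ΔN²) = √((-350.92)² + 162.39²) = 386.68 m.

387 m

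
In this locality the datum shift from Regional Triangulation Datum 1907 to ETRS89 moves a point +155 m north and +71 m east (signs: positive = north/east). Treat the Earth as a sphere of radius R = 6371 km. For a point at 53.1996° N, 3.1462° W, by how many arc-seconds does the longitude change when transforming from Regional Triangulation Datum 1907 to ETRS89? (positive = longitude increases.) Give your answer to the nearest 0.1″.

Δλ = 3.8″

At latitude 53.1996°, cos φ = 0.599029.
One radian of longitude at latitude φ spans R cos φ, so Δλ = ΔE / (R cos φ) = 71.0 / (6371000 × 0.599029) = 1.8604e-05 rad = 3.837″.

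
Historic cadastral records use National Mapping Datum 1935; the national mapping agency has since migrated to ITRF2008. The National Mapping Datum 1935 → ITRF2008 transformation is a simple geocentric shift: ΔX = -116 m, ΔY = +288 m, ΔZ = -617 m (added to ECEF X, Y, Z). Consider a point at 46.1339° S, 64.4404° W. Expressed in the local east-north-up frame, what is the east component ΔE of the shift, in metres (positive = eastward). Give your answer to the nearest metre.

At φ = -46.1339°, λ = -64.4404°: sin φ = -0.720961, cos φ = 0.692975, sin λ = -0.902137, cos λ = 0.431450.
ΔE = −sin λ·ΔX + cos λ·ΔY = −(-0.902137)·(-116) + (0.431450)·(288) = 19.61 m.

ΔE = 20 m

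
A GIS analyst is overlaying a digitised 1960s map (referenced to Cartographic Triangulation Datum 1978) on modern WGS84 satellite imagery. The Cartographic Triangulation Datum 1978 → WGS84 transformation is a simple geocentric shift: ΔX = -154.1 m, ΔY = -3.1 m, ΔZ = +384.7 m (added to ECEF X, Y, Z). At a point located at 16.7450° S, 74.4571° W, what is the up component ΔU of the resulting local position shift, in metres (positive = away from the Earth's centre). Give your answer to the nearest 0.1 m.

ΔU = -147.5 m

At φ = -16.7450°, λ = -74.4571°: sin φ = -0.288113, cos φ = 0.957597, sin λ = -0.963430, cos λ = 0.267960.
ΔU = cos φ cos λ·ΔX + cos φ sin λ·ΔY + sin φ·ΔZ = (0.957597)(0.267960)(-154.1) + (0.957597)(-0.963430)(-3.1) + (-0.288113)(384.7) = -147.52 m.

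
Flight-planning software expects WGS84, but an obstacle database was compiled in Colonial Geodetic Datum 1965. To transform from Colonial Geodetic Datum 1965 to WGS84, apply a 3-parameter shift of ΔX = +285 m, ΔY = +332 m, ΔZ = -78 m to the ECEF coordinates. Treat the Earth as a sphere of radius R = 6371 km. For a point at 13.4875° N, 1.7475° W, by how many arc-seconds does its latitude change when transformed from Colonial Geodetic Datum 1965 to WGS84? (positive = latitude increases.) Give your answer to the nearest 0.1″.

sin φ = 0.233233, cos φ = 0.972421, sin λ = -0.030495, cos λ = 0.999535.
North component: ΔN = −sin φ cos λ·ΔX − sin φ sin λ·ΔY + cos φ·ΔZ = −(0.233233)(0.999535)(285) − (0.233233)(-0.030495)(332) + (0.972421)(-78) = -139.93 m.
1° of latitude spans πR/180 = 111195 m, so Δφ = -139.93 / 111195 × 3600 = -4.530″.

Δφ = -4.5″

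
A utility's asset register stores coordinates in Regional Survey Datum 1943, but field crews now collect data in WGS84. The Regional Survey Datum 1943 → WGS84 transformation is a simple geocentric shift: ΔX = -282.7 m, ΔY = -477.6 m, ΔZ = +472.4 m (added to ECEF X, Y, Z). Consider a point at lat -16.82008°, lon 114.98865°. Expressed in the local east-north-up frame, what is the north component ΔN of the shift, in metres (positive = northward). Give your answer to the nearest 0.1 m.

ΔN = 361.5 m

At φ = -16.82008°, λ = 114.98865°: sin φ = -0.289367, cos φ = 0.957218, sin λ = 0.906391, cos λ = -0.422439.
ΔN = −sin φ cos λ·ΔX − sin φ sin λ·ΔY + cos φ·ΔZ = −(-0.289367)(-0.422439)(-282.7) − (-0.289367)(0.906391)(-477.6) + (0.957218)(472.4) = 361.48 m.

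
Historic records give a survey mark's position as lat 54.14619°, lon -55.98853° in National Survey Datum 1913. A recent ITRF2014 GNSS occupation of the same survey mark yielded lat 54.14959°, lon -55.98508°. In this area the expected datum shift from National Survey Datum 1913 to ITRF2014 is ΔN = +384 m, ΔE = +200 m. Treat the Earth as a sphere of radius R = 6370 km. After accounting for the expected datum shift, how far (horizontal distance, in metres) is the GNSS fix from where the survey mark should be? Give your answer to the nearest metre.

25 m

Observed coordinate differences: Δφ = +0.00340°, Δλ = +0.00345°.
Converting to metres (1° lat = 111177 m, cos φ = 0.585719): observed ΔN = 378.0 m, observed ΔE = 224.7 m.
Subtracting the expected shift leaves a residual of 378.0 − (384) = -6.0 m north and 224.7 − (200) = 24.7 m east.
Residual distance = √((-6.0)² + 24.7²) = 25.4 m.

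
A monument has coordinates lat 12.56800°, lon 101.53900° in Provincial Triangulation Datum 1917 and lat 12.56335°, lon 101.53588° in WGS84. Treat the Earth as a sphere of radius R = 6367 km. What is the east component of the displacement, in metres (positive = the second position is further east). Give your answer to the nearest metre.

Δφ = 12.56335° − 12.56800° = -0.00465°; Δλ = 101.53588° − 101.53900° = -0.00312°.
1° along a meridian = πR/180 = 111125 m.
ΔN = Δφ × 111125 = -516.7 m; ΔE = Δλ × 111125 × cos(12.56800°) = -0.00312 × 111125 × 0.976038 = -338.4 m.

ΔE = -338 m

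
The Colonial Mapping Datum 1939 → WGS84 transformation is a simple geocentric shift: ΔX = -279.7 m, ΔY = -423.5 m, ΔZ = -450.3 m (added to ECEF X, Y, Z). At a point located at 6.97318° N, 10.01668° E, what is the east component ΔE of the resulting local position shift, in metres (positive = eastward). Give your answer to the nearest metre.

At φ = 6.97318°, λ = 10.01668°: sin φ = 0.121405, cos φ = 0.992603, sin λ = 0.173935, cos λ = 0.984757.
ΔE = −sin λ·ΔX + cos λ·ΔY = −(0.173935)·(-279.7) + (0.984757)·(-423.5) = -368.40 m.

ΔE = -368 m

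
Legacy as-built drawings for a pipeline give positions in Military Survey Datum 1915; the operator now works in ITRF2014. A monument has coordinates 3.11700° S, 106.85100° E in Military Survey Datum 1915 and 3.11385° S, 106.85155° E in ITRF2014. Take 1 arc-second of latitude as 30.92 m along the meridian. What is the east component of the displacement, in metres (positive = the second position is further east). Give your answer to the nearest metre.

Δφ = -3.11385° − -3.11700° = +0.00315°; Δλ = 106.85155° − 106.85100° = +0.00055°.
1° of latitude = 3600 × 30.92 = 111312 m.
ΔN = Δφ × 111312 = 350.6 m; ΔE = Δλ × 111312 × cos(-3.11700°) = +0.00055 × 111312 × 0.998521 = 61.1 m.

ΔE = 61 m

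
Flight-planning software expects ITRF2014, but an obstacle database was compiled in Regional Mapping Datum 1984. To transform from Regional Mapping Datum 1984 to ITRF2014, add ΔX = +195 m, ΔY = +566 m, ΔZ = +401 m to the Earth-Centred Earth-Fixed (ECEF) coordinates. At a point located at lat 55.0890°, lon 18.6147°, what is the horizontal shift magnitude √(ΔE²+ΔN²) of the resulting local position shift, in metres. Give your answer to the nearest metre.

At φ = 55.0890°, λ = 18.6147°: sin φ = 0.820042, cos φ = 0.572303, sin λ = 0.319202, cos λ = 0.947687.
ΔE = −sin λ·ΔX + cos λ·ΔY = −(0.319202)·(195) + (0.947687)·(566) = 474.15 m.
ΔN = −sin φ cos λ·ΔX − sin φ sin λ·ΔY + cos φ·ΔZ = −(0.820042)(0.947687)(195) − (0.820042)(0.319202)(566) + (0.572303)(401) = -70.21 m.
Horizontal magnitude = √(ΔE² + ΔN²) = √(474.15² + (-70.21)²) = 479.32 m.

479 m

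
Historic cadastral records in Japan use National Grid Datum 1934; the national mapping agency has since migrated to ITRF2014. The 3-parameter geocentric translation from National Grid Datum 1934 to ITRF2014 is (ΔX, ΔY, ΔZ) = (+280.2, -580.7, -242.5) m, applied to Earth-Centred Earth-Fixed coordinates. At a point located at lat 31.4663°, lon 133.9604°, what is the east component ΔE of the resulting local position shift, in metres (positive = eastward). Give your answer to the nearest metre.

At φ = 31.4663°, λ = 133.9604°: sin φ = 0.521997, cos φ = 0.852947, sin λ = 0.719820, cos λ = -0.694161.
ΔE = −sin λ·ΔX + cos λ·ΔY = −(0.719820)·(280.2) + (-0.694161)·(-580.7) = 201.41 m.

ΔE = 201 m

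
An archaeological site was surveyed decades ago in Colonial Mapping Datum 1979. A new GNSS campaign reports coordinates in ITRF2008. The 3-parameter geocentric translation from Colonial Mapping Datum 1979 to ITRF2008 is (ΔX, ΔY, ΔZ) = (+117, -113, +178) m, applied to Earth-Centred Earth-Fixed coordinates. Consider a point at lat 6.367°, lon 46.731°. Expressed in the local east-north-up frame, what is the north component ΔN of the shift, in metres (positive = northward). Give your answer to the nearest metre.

The local north axis is (−sin φ cos λ, −sin φ sin λ, cos φ), giving ΔN = -8.893 + 9.125 + 176.902 = 177.13 m.

ΔN = 177 m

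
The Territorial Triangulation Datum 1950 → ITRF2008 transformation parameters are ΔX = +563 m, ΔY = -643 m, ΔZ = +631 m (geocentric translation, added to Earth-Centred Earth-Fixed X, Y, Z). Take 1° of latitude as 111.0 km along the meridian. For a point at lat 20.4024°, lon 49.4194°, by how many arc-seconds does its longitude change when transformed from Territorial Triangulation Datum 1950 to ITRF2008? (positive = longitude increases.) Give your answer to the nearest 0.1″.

sin φ = 0.348611, cos φ = 0.937267, sin λ = 0.759492, cos λ = 0.650517.
East component: ΔE = −sin λ·ΔX + cos λ·ΔY = −(0.759492)(563) + (0.650517)(-643) = -845.88 m.
1° of latitude spans 111000 m; at latitude φ, 1° of longitude spans that × cos φ = 104036.7 m, so Δλ = -845.88 / 104036.7 × 3600 = -29.270″.

Δλ = -29.3″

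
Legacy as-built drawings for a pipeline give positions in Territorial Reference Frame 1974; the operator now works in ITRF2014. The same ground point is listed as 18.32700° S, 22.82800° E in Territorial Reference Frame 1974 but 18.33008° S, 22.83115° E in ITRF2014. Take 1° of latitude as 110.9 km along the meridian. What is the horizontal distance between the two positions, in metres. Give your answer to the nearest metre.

Δφ = -18.33008° − -18.32700° = -0.00308°; Δλ = 22.83115° − 22.82800° = +0.00315°.
ΔN = Δφ × 110900 = -341.6 m; ΔE = Δλ × 110900 × cos(-18.32700°) = +0.00315 × 110900 × 0.949277 = 331.6 m.
Distance = √(ΔE² + ΔN²) = √(331.6² + (-341.6)²) = 476.1 m.

476 m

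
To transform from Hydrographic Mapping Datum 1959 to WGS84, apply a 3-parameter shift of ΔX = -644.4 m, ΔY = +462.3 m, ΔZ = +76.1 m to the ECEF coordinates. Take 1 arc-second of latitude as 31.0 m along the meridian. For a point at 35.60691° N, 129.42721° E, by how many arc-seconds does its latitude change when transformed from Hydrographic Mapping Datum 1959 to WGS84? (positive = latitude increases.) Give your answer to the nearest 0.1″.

sin φ = 0.582221, cos φ = 0.813031, sin λ = 0.772432, cos λ = -0.635097.
North component: ΔN = −sin φ cos λ·ΔX − sin φ sin λ·ΔY + cos φ·ΔZ = −(0.582221)(-0.635097)(-644.4) − (0.582221)(0.772432)(462.3) + (0.813031)(76.1) = -384.31 m.
1° of latitude spans 3600 × 31.00 = 111600 m, so Δφ = -384.31 / 111600 × 3600 = -12.397″.

Δφ = -12.4″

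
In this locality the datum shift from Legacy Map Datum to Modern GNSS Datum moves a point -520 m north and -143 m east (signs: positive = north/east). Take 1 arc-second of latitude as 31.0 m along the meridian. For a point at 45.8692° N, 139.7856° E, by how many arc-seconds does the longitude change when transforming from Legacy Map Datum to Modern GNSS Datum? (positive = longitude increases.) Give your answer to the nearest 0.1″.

Δλ = -6.6″

At latitude 45.8692°, cos φ = 0.696299.
1″ of longitude at this latitude = 31.00 × cos φ = 21.5853 m, so Δλ = -143.0 / 21.5853 = -6.625″.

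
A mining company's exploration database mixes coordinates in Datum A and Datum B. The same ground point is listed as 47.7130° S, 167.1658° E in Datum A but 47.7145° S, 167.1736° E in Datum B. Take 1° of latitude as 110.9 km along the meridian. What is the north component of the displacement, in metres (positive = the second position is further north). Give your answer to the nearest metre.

ΔN = -166 m

Δφ = -47.7145° − -47.7130° = -0.0015°; Δλ = 167.1736° − 167.1658° = +0.0078°.
ΔN = Δφ × 110900 = -166.4 m; ΔE = Δλ × 110900 × cos(-47.7130°) = +0.0078 × 110900 × 0.672845 = 582.0 m.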